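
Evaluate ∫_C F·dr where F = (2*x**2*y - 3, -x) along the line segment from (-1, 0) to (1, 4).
-10/3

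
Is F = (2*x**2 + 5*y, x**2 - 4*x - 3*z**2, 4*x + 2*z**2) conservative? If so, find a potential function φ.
No, ∇×F = (6*z, -4, 2*x - 9) ≠ 0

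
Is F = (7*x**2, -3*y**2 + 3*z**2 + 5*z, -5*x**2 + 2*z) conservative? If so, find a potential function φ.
No, ∇×F = (-6*z - 5, 10*x, 0) ≠ 0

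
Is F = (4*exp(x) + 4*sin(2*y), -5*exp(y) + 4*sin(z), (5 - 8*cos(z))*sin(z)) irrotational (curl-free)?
No, ∇×F = (-4*cos(z), 0, -8*cos(2*y))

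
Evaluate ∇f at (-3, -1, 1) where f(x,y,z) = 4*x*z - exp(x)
(4 - exp(-3), 0, -12)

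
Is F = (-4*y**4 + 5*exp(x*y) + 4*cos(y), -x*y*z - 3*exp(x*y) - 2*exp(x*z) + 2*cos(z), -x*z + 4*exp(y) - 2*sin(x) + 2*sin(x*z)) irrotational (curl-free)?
No, ∇×F = (x*y + 2*x*exp(x*z) + 4*exp(y) + 2*sin(z), -2*z*cos(x*z) + z + 2*cos(x), -5*x*exp(x*y) + 16*y**3 - y*z - 3*y*exp(x*y) - 2*z*exp(x*z) + 4*sin(y))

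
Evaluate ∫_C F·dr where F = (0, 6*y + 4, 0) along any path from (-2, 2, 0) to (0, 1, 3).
-13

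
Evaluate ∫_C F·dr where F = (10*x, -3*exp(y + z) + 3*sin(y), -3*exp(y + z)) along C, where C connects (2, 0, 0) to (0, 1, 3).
-3*exp(4) - 14 - 3*cos(1)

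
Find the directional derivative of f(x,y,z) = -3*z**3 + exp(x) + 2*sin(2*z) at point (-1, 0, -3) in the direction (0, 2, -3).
3*sqrt(13)*(81 - 4*cos(6))/13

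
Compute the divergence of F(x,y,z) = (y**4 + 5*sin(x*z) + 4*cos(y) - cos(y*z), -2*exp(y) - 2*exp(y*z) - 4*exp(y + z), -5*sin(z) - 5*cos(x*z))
5*x*sin(x*z) - 2*z*exp(y*z) + 5*z*cos(x*z) - 2*exp(y) - 4*exp(y + z) - 5*cos(z)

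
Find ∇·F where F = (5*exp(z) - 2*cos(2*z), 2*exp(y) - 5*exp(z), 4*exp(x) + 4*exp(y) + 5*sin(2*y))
2*exp(y)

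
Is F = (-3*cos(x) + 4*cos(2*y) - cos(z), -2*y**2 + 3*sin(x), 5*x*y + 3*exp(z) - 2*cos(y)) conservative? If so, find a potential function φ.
No, ∇×F = (5*x + 2*sin(y), -5*y + sin(z), 8*sin(2*y) + 3*cos(x)) ≠ 0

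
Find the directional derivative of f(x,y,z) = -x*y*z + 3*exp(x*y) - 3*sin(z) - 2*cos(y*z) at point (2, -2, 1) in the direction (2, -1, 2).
-2*cos(1) - 6*exp(-4) + 10*sin(2)/3 + 14/3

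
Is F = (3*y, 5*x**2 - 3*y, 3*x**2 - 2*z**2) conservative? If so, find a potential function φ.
No, ∇×F = (0, -6*x, 10*x - 3) ≠ 0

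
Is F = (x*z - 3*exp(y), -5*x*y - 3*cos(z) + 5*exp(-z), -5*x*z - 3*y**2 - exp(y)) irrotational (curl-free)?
No, ∇×F = (-6*y - exp(y) - 3*sin(z) + 5*exp(-z), x + 5*z, -5*y + 3*exp(y))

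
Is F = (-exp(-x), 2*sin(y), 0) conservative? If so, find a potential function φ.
Yes, F is conservative. φ = -2*cos(y) + exp(-x)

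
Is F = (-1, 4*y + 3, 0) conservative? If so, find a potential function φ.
Yes, F is conservative. φ = -x + 2*y**2 + 3*y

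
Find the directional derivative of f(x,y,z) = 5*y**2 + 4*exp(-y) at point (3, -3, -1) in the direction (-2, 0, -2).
0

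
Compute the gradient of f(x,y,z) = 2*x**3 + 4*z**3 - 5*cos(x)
(6*x**2 + 5*sin(x), 0, 12*z**2)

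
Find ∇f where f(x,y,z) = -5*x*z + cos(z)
(-5*z, 0, -5*x - sin(z))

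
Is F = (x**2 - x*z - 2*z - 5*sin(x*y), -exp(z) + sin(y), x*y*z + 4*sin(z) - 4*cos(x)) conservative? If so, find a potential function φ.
No, ∇×F = (x*z + exp(z), -x - y*z - 4*sin(x) - 2, 5*x*cos(x*y)) ≠ 0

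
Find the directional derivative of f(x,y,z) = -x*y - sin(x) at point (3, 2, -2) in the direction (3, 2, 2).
-3*sqrt(17)*(cos(3) + 4)/17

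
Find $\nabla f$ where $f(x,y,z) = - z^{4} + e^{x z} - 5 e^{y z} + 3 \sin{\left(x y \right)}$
(3*y*cos(x*y) + z*exp(x*z), 3*x*cos(x*y) - 5*z*exp(y*z), x*exp(x*z) - 5*y*exp(y*z) - 4*z**3)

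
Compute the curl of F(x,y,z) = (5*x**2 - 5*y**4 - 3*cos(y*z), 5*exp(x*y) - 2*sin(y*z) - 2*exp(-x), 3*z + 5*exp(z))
(2*y*cos(y*z), 3*y*sin(y*z), 20*y**3 + 5*y*exp(x*y) - 3*z*sin(y*z) + 2*exp(-x))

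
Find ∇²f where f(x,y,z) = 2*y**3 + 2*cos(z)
12*y - 2*cos(z)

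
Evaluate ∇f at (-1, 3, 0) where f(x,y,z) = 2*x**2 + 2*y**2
(-4, 12, 0)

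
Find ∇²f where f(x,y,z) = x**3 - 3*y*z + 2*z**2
6*x + 4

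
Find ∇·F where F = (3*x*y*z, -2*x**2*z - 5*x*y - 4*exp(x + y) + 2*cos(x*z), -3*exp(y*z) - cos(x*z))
x*sin(x*z) - 5*x + 3*y*z - 3*y*exp(y*z) - 4*exp(x + y)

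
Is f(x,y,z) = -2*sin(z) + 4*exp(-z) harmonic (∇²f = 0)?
No, ∇²f = 2*sin(z) + 4*exp(-z)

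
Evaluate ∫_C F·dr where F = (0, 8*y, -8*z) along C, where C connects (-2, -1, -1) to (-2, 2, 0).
16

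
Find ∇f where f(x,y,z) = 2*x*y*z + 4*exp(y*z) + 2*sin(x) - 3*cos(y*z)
(2*y*z + 2*cos(x), z*(2*x + 4*exp(y*z) + 3*sin(y*z)), y*(2*x + 4*exp(y*z) + 3*sin(y*z)))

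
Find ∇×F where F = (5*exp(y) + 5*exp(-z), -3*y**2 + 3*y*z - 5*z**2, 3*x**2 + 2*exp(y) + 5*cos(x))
(-3*y + 10*z + 2*exp(y), -6*x + 5*sin(x) - 5*exp(-z), -5*exp(y))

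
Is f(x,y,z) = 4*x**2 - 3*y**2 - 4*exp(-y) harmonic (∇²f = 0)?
No, ∇²f = 2 - 4*exp(-y)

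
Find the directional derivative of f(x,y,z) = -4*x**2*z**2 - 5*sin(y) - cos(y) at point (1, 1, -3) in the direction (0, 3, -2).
3*sqrt(13)*(-16 - 5*cos(1) + sin(1))/13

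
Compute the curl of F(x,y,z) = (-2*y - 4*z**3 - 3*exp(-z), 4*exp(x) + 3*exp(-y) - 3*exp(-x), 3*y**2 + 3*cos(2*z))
(6*y, -12*z**2 + 3*exp(-z), sinh(x) + 7*cosh(x) + 2)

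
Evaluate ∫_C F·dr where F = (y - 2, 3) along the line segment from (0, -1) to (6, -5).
-42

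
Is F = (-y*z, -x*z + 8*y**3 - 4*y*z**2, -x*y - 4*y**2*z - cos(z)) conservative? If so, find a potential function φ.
Yes, F is conservative. φ = -x*y*z + 2*y**4 - 2*y**2*z**2 - sin(z)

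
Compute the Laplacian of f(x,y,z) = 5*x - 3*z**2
-6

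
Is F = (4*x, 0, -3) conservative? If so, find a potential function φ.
Yes, F is conservative. φ = 2*x**2 - 3*z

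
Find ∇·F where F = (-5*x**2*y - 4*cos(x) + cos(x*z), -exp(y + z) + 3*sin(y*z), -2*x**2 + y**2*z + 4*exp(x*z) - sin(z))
-10*x*y + 4*x*exp(x*z) + y**2 - z*sin(x*z) + 3*z*cos(y*z) - exp(y + z) + 4*sin(x) - cos(z)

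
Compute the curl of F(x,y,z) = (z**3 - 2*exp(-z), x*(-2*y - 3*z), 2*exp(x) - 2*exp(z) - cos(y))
(3*x + sin(y), 3*z**2 - 2*exp(x) + 2*exp(-z), -2*y - 3*z)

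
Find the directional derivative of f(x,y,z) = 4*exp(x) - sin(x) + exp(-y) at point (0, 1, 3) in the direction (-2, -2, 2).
sqrt(3)*(1/3 - E)*exp(-1)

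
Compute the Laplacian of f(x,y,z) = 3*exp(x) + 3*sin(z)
3*exp(x) - 3*sin(z)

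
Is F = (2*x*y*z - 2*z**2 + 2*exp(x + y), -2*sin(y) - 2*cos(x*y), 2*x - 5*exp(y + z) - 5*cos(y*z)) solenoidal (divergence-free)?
No, ∇·F = 2*x*sin(x*y) + 2*y*z + 5*y*sin(y*z) + 2*exp(x + y) - 5*exp(y + z) - 2*cos(y)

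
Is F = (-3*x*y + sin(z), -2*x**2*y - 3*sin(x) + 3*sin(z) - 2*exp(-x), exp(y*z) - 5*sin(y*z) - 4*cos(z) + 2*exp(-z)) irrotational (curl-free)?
No, ∇×F = (z*exp(y*z) - 5*z*cos(y*z) - 3*cos(z), cos(z), -4*x*y + 3*x - 3*cos(x) + 2*exp(-x))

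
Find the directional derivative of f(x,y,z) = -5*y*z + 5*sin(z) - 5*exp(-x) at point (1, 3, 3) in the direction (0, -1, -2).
sqrt(5)*(9 - 2*cos(3))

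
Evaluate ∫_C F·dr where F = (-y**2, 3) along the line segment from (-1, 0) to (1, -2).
-26/3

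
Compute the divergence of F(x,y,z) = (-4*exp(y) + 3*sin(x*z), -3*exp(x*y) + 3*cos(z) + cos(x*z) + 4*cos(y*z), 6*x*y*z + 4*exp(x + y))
6*x*y - 3*x*exp(x*y) - 4*z*sin(y*z) + 3*z*cos(x*z)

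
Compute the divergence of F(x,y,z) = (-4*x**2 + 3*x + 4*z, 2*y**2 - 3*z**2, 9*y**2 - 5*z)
-8*x + 4*y - 2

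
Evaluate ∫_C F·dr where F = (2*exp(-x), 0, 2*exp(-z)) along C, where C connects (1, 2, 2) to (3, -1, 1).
-(2 - 2*E)*exp(-3)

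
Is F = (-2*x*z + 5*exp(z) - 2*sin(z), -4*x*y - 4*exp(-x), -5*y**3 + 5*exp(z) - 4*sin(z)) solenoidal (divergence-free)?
No, ∇·F = -4*x - 2*z + 5*exp(z) - 4*cos(z)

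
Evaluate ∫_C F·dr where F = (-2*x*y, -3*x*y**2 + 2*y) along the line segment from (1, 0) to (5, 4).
-896/3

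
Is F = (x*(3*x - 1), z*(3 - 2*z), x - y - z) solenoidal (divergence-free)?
No, ∇·F = 6*x - 2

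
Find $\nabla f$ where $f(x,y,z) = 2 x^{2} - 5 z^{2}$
(4*x, 0, -10*z)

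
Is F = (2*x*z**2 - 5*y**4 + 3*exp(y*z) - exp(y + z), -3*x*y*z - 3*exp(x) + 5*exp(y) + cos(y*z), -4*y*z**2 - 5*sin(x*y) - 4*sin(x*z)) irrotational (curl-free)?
No, ∇×F = (3*x*y - 5*x*cos(x*y) + y*sin(y*z) - 4*z**2, 4*x*z + 3*y*exp(y*z) + 5*y*cos(x*y) + 4*z*cos(x*z) - exp(y + z), 20*y**3 - 3*y*z - 3*z*exp(y*z) - 3*exp(x) + exp(y + z))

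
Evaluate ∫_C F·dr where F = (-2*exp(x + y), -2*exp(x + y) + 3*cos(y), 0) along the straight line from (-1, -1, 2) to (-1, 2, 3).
-2*E + 2*exp(-2) + 3*sin(1) + 3*sin(2)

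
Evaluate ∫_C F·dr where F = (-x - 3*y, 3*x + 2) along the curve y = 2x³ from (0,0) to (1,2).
13/2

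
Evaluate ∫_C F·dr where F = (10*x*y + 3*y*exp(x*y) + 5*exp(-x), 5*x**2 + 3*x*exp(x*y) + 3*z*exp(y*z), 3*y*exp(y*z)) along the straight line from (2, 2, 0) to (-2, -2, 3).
-83 - 5*exp(2) + 3*exp(-6) + 5*exp(-2)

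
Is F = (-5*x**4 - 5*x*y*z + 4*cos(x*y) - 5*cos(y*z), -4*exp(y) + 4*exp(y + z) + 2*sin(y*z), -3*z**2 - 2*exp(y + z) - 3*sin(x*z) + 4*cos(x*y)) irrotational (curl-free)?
No, ∇×F = (-4*x*sin(x*y) - 2*y*cos(y*z) - 6*exp(y + z), -5*x*y + 4*y*sin(x*y) + 5*y*sin(y*z) + 3*z*cos(x*z), 5*x*z + 4*x*sin(x*y) - 5*z*sin(y*z))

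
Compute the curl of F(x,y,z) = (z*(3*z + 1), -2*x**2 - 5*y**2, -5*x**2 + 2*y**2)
(4*y, 10*x + 6*z + 1, -4*x)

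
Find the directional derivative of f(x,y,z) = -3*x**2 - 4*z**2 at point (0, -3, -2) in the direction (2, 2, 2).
16*sqrt(3)/3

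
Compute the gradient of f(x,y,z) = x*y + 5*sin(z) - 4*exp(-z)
(y, x, 5*cos(z) + 4*exp(-z))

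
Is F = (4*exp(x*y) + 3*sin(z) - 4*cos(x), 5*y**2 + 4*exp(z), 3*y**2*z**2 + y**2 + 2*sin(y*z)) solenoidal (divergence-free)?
No, ∇·F = 6*y**2*z + 4*y*exp(x*y) + 2*y*cos(y*z) + 10*y + 4*sin(x)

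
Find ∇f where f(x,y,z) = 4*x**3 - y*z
(12*x**2, -z, -y)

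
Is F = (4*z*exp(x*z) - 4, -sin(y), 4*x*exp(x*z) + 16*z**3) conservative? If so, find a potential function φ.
Yes, F is conservative. φ = -4*x + 4*z**4 + 4*exp(x*z) + cos(y)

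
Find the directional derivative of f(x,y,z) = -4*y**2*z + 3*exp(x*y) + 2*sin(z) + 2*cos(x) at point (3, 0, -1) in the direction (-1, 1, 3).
sqrt(11)*(2*sin(3) + 6*cos(1) + 9)/11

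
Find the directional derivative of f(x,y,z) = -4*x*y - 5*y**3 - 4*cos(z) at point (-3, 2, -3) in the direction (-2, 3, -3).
2*sqrt(22)*(-32 + 3*sin(3))/11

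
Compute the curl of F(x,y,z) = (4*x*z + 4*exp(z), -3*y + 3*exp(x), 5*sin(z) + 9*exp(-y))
(-9*exp(-y), 4*x + 4*exp(z), 3*exp(x))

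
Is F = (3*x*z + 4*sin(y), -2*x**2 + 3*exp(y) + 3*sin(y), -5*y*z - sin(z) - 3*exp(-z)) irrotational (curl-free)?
No, ∇×F = (-5*z, 3*x, -4*x - 4*cos(y))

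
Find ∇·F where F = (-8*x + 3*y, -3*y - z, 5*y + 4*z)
-7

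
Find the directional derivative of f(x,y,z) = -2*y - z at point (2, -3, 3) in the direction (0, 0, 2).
-1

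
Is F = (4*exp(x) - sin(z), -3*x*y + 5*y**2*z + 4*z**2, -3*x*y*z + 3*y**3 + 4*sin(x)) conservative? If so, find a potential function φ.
No, ∇×F = (-3*x*z + 4*y**2 - 8*z, 3*y*z - 4*cos(x) - cos(z), -3*y) ≠ 0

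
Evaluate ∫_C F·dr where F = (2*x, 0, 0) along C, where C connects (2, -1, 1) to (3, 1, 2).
5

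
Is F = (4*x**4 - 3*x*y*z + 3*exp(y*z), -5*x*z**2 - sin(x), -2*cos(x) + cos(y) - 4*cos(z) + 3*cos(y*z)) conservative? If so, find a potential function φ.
No, ∇×F = (10*x*z - 3*z*sin(y*z) - sin(y), -3*x*y + 3*y*exp(y*z) - 2*sin(x), 3*x*z - 5*z**2 - 3*z*exp(y*z) - cos(x)) ≠ 0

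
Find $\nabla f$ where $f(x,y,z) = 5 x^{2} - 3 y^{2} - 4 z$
(10*x, -6*y, -4)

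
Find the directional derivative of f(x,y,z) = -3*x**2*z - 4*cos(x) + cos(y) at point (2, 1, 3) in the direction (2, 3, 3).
sqrt(22)*(-108 - 3*sin(1) + 8*sin(2))/22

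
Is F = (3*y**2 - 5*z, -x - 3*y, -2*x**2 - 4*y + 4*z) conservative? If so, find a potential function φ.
No, ∇×F = (-4, 4*x - 5, -6*y - 1) ≠ 0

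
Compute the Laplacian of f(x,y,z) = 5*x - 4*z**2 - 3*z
-8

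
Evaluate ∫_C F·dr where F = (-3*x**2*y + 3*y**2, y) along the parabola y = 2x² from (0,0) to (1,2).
16/5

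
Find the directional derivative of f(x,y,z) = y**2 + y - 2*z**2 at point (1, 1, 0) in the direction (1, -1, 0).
-3*sqrt(2)/2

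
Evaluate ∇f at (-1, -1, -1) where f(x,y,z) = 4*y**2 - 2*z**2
(0, -8, 4)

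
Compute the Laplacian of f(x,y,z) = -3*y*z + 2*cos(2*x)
-8*cos(2*x)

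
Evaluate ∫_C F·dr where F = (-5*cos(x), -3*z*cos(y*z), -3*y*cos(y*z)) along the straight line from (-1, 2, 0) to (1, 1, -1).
-7*sin(1)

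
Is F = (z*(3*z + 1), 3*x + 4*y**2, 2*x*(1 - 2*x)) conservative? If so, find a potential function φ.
No, ∇×F = (0, 8*x + 6*z - 1, 3) ≠ 0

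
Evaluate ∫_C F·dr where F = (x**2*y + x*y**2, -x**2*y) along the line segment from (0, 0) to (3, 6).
81/2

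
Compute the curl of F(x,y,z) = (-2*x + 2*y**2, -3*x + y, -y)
(-1, 0, -4*y - 3)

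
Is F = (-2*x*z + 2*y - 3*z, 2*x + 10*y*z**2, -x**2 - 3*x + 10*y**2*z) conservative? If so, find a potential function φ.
Yes, F is conservative. φ = -x**2*z + 2*x*y - 3*x*z + 5*y**2*z**2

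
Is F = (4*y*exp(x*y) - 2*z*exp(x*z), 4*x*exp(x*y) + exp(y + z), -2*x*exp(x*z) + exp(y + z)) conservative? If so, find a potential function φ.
Yes, F is conservative. φ = 4*exp(x*y) - 2*exp(x*z) + exp(y + z)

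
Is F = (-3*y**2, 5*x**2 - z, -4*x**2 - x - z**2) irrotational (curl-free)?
No, ∇×F = (1, 8*x + 1, 10*x + 6*y)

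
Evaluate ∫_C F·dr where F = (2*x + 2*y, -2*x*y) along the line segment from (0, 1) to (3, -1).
7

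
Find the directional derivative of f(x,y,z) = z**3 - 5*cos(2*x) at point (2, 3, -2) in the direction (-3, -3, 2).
3*sqrt(22)*(4 - 5*sin(4))/11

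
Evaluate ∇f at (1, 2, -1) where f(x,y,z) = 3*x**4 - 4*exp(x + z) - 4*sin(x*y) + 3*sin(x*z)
(-3*cos(1) - 8*cos(2) + 8, -4*cos(2), -4 + 3*cos(1))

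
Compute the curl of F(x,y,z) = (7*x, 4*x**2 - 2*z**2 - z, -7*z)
(4*z + 1, 0, 8*x)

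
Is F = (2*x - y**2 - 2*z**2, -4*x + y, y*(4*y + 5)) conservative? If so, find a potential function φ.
No, ∇×F = (8*y + 5, -4*z, 2*y - 4) ≠ 0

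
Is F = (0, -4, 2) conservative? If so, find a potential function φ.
Yes, F is conservative. φ = -4*y + 2*z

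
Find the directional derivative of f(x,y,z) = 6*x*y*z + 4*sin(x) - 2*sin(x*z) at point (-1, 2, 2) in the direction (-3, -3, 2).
2*sqrt(22)*(-15 + 4*cos(2) - 3*cos(1))/11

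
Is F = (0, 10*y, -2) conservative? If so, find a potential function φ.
Yes, F is conservative. φ = 5*y**2 - 2*z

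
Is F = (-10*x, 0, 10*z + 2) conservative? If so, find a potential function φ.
Yes, F is conservative. φ = -5*x**2 + 5*z**2 + 2*z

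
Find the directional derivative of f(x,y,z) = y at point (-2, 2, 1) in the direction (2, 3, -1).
3*sqrt(14)/14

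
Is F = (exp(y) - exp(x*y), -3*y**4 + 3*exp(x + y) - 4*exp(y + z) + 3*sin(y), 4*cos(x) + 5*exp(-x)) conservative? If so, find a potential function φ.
No, ∇×F = (4*exp(y + z), 4*sin(x) + 5*exp(-x), x*exp(x*y) - exp(y) + 3*exp(x + y)) ≠ 0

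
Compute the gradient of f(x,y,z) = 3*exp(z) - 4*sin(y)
(0, -4*cos(y), 3*exp(z))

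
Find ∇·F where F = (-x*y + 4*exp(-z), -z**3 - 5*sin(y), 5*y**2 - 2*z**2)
-y - 4*z - 5*cos(y)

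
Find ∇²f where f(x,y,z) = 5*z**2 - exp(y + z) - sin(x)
-2*exp(y + z) + sin(x) + 10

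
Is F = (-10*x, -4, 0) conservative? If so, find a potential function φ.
Yes, F is conservative. φ = -5*x**2 - 4*y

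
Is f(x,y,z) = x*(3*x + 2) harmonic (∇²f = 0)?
No, ∇²f = 6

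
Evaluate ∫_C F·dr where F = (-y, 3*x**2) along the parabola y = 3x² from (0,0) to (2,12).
64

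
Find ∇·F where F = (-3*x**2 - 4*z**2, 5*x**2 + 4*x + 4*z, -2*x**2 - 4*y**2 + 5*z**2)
-6*x + 10*z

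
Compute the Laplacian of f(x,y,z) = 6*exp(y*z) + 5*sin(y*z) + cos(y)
y**2*(6*exp(y*z) - 5*sin(y*z)) + 6*z**2*exp(y*z) - 5*z**2*sin(y*z) - cos(y)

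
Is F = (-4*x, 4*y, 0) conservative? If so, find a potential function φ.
Yes, F is conservative. φ = -2*x**2 + 2*y**2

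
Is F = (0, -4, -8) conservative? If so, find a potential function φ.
Yes, F is conservative. φ = -4*y - 8*z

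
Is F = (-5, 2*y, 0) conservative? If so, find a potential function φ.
Yes, F is conservative. φ = -5*x + y**2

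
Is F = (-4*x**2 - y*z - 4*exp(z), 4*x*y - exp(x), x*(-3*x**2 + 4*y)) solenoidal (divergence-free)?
No, ∇·F = -4*x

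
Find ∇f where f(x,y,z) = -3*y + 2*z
(0, -3, 2)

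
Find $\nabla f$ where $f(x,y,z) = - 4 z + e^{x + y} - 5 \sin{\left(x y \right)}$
(-5*y*cos(x*y) + exp(x + y), -5*x*cos(x*y) + exp(x + y), -4)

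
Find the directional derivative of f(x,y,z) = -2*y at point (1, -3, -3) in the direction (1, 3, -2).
-3*sqrt(14)/7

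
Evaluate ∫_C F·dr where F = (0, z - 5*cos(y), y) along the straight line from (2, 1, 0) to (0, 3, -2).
-6 - 5*sin(3) + 5*sin(1)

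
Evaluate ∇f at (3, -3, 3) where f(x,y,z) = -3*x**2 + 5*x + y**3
(-13, 27, 0)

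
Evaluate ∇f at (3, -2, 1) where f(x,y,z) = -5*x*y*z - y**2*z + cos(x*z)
(10 - sin(3), -11, 26 - 3*sin(3))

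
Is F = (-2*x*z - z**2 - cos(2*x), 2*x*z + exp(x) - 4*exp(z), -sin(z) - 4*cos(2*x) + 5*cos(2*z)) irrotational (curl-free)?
No, ∇×F = (-2*x + 4*exp(z), -2*x - 2*z - 8*sin(2*x), 2*z + exp(x))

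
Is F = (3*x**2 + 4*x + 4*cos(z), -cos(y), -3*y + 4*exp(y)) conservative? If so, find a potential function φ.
No, ∇×F = (4*exp(y) - 3, -4*sin(z), 0) ≠ 0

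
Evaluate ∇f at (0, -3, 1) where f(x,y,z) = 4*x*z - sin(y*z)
(4, -cos(3), 3*cos(3))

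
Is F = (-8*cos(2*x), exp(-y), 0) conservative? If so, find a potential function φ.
Yes, F is conservative. φ = -4*sin(2*x) - exp(-y)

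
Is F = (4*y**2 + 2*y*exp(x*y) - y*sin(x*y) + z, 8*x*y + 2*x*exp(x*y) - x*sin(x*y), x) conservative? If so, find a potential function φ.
Yes, F is conservative. φ = 4*x*y**2 + x*z + 2*exp(x*y) + cos(x*y)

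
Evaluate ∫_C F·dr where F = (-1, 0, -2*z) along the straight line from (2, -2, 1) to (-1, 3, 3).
-5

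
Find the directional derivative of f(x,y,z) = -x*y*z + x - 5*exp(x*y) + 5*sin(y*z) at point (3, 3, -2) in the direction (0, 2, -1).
sqrt(5)*(-30*exp(9) - 35*cos(6) + 21)/5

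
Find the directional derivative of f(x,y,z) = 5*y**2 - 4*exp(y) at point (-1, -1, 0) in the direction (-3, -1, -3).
2*sqrt(19)*(2 + 5*E)*exp(-1)/19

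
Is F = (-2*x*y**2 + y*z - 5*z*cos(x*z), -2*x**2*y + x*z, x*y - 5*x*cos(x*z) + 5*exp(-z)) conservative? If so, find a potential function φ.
Yes, F is conservative. φ = -x**2*y**2 + x*y*z - 5*sin(x*z) - 5*exp(-z)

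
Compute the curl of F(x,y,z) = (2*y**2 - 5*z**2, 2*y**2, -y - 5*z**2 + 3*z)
(-1, -10*z, -4*y)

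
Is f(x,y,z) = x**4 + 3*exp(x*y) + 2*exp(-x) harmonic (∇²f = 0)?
No, ∇²f = 3*x**2*exp(x*y) + 12*x**2 + 3*y**2*exp(x*y) + 2*exp(-x)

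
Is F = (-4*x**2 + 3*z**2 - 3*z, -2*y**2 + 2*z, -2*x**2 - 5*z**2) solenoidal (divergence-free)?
No, ∇·F = -8*x - 4*y - 10*z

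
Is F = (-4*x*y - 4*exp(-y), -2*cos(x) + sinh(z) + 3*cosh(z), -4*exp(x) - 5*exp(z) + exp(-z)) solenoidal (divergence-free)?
No, ∇·F = -4*y - 5*exp(z) - exp(-z)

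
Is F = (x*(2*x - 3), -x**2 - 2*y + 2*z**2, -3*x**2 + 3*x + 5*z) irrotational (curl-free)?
No, ∇×F = (-4*z, 6*x - 3, -2*x)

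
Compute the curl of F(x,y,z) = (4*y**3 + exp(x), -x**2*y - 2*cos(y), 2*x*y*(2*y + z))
(2*x*(4*y + z), -2*y*(2*y + z), 2*y*(-x - 6*y))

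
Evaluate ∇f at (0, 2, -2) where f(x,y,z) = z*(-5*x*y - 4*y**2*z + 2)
(20, -64, 66)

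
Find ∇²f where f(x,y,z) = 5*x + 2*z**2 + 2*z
4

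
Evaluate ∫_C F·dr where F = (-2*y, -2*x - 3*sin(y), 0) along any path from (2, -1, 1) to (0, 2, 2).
-4 - 3*cos(1) + 3*cos(2)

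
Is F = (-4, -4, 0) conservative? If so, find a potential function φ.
Yes, F is conservative. φ = -4*x - 4*y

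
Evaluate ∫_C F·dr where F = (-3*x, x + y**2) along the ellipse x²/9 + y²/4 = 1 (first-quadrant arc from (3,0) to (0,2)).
3*pi/2 + 97/6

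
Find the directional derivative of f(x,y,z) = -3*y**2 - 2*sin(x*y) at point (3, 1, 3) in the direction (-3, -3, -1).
6*sqrt(19)*(4*cos(3) + 3)/19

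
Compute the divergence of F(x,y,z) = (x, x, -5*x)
1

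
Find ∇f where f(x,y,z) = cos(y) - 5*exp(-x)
(5*exp(-x), -sin(y), 0)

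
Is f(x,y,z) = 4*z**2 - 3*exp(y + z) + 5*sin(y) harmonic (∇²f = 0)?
No, ∇²f = -6*exp(y + z) - 5*sin(y) + 8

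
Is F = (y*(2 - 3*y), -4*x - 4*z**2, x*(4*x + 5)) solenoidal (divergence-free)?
Yes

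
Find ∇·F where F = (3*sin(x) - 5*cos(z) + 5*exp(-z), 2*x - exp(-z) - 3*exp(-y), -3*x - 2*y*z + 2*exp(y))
-2*y + 3*cos(x) + 3*exp(-y)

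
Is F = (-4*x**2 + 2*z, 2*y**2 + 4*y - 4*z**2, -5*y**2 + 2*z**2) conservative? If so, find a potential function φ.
No, ∇×F = (-10*y + 8*z, 2, 0) ≠ 0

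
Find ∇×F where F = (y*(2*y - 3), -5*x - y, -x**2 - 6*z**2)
(0, 2*x, -4*y - 2)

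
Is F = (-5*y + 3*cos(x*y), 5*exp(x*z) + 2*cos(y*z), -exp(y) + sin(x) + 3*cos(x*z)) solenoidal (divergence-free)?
No, ∇·F = -3*x*sin(x*z) - 3*y*sin(x*y) - 2*z*sin(y*z)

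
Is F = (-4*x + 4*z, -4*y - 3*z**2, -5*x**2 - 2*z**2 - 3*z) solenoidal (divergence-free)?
No, ∇·F = -4*z - 11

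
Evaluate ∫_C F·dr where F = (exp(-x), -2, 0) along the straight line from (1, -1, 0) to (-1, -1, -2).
-2*sinh(1)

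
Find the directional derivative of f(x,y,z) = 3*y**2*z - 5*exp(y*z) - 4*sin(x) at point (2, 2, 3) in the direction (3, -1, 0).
3*sqrt(10)*(-12 - 4*cos(2) + 5*exp(6))/10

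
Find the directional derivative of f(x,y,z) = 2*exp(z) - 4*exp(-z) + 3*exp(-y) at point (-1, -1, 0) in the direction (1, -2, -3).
3*sqrt(14)*(-3 + E)/7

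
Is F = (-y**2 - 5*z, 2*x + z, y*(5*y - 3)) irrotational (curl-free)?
No, ∇×F = (10*y - 4, -5, 2*y + 2)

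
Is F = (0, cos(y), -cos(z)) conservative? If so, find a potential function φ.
Yes, F is conservative. φ = sin(y) - sin(z)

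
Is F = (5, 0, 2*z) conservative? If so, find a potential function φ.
Yes, F is conservative. φ = 5*x + z**2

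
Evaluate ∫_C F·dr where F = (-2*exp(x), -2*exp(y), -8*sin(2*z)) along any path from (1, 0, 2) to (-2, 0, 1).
4*cos(2) - 2*exp(-2) - 4*cos(4) + 2*E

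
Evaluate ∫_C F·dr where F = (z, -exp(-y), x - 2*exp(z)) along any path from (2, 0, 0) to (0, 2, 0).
-1 + exp(-2)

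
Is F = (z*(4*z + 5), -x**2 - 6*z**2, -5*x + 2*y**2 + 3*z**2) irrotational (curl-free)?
No, ∇×F = (4*y + 12*z, 8*z + 10, -2*x)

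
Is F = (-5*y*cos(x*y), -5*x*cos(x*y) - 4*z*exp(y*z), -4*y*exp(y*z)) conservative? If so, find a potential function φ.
Yes, F is conservative. φ = -4*exp(y*z) - 5*sin(x*y)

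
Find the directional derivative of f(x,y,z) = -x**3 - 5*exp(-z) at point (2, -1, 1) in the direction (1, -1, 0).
-6*sqrt(2)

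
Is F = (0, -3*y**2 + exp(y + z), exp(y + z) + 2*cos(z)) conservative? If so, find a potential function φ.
Yes, F is conservative. φ = -y**3 + exp(y + z) + 2*sin(z)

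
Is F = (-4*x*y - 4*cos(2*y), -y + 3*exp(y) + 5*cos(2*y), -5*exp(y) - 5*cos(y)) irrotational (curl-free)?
No, ∇×F = (-5*exp(y) + 5*sin(y), 0, 4*x - 8*sin(2*y))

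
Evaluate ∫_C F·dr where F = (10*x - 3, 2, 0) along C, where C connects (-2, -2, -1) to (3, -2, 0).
10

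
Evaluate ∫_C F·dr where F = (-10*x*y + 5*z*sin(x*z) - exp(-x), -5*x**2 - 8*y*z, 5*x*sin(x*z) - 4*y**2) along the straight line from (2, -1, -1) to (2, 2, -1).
-48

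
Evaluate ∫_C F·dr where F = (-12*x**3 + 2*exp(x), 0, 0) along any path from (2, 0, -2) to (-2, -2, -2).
-4*sinh(2)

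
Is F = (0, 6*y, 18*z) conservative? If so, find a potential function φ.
Yes, F is conservative. φ = 3*y**2 + 9*z**2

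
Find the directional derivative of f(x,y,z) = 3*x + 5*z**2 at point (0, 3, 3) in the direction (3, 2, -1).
-3*sqrt(14)/2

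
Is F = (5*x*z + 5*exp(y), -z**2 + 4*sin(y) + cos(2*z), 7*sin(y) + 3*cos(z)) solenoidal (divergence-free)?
No, ∇·F = 5*z - 3*sin(z) + 4*cos(y)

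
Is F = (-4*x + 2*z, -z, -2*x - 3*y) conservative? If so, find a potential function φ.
No, ∇×F = (-2, 4, 0) ≠ 0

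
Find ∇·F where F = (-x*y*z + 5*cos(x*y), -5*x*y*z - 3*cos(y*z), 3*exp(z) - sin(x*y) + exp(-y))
-5*x*z - y*z - 5*y*sin(x*y) + 3*z*sin(y*z) + 3*exp(z)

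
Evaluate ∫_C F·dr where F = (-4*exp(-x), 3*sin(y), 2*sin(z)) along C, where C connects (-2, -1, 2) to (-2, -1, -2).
0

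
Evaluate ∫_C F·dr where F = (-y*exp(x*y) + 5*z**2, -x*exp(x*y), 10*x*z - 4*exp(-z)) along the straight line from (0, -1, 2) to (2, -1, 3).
-5*exp(-2) + 4*exp(-3) + 91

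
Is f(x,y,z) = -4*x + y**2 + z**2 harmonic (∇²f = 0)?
No, ∇²f = 4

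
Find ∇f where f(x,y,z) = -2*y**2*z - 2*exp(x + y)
(-2*exp(x + y), -4*y*z - 2*exp(x + y), -2*y**2)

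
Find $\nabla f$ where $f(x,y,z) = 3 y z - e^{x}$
(-exp(x), 3*z, 3*y)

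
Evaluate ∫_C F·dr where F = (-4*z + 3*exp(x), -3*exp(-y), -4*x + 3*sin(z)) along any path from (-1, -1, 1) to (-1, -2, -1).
-3*E - 8 + 3*exp(2)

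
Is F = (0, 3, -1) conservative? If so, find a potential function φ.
Yes, F is conservative. φ = 3*y - z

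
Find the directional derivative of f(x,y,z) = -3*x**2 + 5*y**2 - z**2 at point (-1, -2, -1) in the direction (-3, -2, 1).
12*sqrt(14)/7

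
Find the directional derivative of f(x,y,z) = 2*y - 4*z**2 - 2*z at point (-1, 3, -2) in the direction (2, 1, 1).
8*sqrt(6)/3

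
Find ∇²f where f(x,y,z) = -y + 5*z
0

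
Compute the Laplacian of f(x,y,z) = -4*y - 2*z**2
-4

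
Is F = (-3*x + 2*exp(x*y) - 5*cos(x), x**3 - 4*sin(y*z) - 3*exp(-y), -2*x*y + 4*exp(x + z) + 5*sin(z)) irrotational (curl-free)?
No, ∇×F = (-2*x + 4*y*cos(y*z), 2*y - 4*exp(x + z), x*(3*x - 2*exp(x*y)))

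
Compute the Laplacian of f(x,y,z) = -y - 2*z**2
-4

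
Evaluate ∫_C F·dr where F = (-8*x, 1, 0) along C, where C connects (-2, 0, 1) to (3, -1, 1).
-21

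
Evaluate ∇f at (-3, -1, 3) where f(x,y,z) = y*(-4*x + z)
(4, 15, -1)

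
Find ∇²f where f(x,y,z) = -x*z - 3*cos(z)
3*cos(z)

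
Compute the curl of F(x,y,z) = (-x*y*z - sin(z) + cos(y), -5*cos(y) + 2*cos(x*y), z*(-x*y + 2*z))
(-x*z, -x*y + y*z - cos(z), x*z - 2*y*sin(x*y) + sin(y))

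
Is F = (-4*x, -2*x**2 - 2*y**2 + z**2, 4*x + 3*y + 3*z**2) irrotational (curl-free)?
No, ∇×F = (3 - 2*z, -4, -4*x)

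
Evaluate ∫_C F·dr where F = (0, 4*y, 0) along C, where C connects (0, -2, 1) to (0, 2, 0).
0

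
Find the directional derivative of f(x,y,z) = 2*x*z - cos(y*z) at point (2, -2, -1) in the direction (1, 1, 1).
sqrt(3)*(2/3 - sin(2))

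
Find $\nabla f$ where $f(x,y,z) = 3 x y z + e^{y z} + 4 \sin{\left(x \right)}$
(3*y*z + 4*cos(x), z*(3*x + exp(y*z)), y*(3*x + exp(y*z)))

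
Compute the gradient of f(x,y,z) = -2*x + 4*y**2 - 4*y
(-2, 8*y - 4, 0)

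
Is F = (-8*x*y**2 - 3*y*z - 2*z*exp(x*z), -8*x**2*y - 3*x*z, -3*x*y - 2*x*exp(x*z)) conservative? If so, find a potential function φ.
Yes, F is conservative. φ = -4*x**2*y**2 - 3*x*y*z - 2*exp(x*z)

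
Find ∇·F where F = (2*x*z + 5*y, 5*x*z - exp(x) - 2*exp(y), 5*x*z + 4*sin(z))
5*x + 2*z - 2*exp(y) + 4*cos(z)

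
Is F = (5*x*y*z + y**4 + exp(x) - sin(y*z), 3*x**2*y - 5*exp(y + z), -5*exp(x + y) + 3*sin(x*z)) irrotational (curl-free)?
No, ∇×F = (-5*exp(x + y) + 5*exp(y + z), 5*x*y - y*cos(y*z) - 3*z*cos(x*z) + 5*exp(x + y), 6*x*y - 5*x*z - 4*y**3 + z*cos(y*z))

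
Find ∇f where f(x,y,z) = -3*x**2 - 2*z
(-6*x, 0, -2)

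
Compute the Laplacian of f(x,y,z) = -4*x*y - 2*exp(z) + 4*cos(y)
-2*exp(z) - 4*cos(y)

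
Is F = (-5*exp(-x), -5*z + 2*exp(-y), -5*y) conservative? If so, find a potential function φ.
Yes, F is conservative. φ = -5*y*z - 2*exp(-y) + 5*exp(-x)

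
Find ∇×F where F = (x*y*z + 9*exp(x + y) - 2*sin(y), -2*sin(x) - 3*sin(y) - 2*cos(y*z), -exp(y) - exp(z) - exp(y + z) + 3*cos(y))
(-2*y*sin(y*z) - exp(y) - exp(y + z) - 3*sin(y), x*y, -x*z - 9*exp(x + y) - 2*cos(x) + 2*cos(y))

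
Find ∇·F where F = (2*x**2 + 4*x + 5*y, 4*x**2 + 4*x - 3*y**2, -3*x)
4*x - 6*y + 4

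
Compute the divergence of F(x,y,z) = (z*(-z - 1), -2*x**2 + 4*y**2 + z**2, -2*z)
8*y - 2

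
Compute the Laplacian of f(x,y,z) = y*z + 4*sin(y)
-4*sin(y)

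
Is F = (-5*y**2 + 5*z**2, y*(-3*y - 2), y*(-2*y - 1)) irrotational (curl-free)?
No, ∇×F = (-4*y - 1, 10*z, 10*y)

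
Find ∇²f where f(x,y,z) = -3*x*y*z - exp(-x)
-exp(-x)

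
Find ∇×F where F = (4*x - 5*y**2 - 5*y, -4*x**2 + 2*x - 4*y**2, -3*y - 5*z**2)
(-3, 0, -8*x + 10*y + 7)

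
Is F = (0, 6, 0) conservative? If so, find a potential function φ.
Yes, F is conservative. φ = 6*y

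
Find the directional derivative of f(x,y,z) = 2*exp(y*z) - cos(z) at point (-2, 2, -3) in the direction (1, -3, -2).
sqrt(14)*(5 + exp(6)*sin(3))*exp(-6)/7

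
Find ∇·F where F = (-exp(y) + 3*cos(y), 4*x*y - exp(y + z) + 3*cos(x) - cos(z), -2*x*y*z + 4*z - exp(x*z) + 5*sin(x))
-2*x*y - x*exp(x*z) + 4*x - exp(y + z) + 4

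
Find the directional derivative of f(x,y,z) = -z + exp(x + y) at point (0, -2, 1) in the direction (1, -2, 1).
-sqrt(6)*(1 + exp(2))*exp(-2)/6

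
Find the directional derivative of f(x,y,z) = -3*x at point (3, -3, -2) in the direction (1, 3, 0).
-3*sqrt(10)/10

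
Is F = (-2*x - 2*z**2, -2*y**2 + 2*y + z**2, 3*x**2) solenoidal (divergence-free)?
No, ∇·F = -4*y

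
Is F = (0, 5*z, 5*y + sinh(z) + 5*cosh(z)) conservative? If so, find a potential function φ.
Yes, F is conservative. φ = 5*y*z + 5*sinh(z) + cosh(z)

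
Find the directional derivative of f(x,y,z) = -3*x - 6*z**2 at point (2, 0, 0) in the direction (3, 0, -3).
-3*sqrt(2)/2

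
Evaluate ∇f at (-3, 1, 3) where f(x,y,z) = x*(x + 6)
(0, 0, 0)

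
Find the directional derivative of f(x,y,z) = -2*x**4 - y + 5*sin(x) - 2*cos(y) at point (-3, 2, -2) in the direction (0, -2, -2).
sqrt(2)*(1/2 - sin(2))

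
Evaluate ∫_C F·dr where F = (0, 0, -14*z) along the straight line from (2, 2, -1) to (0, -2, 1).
0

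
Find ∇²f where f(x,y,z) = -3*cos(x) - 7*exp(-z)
3*cos(x) - 7*exp(-z)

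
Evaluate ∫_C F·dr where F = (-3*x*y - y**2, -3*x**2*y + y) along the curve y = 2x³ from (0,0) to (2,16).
-39744/35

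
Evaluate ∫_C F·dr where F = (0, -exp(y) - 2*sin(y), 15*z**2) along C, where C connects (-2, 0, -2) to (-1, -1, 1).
-exp(-1) + 2*cos(1) + 44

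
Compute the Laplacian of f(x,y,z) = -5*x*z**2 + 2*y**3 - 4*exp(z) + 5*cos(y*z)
-10*x - 5*y**2*cos(y*z) + 12*y - 5*z**2*cos(y*z) - 4*exp(z)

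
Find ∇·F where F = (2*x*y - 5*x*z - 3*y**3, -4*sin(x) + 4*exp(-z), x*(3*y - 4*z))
-4*x + 2*y - 5*z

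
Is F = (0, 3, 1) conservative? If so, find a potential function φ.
Yes, F is conservative. φ = 3*y + z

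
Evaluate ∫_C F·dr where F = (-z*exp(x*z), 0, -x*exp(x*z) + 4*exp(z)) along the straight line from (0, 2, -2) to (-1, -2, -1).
-E - 4*exp(-2) + 1 + 4*exp(-1)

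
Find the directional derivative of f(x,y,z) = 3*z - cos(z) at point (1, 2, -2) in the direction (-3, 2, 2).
2*sqrt(17)*(3 - sin(2))/17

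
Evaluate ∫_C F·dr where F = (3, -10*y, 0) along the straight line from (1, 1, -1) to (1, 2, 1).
-15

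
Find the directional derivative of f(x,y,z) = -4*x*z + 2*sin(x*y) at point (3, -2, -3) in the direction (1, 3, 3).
2*sqrt(19)*(-12 + 7*cos(6))/19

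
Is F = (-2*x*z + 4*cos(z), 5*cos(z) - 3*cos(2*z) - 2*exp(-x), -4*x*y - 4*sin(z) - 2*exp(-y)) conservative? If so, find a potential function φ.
No, ∇×F = (-4*x + 5*sin(z) - 6*sin(2*z) + 2*exp(-y), -2*x + 4*y - 4*sin(z), 2*exp(-x)) ≠ 0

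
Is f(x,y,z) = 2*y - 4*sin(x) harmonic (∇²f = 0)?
No, ∇²f = 4*sin(x)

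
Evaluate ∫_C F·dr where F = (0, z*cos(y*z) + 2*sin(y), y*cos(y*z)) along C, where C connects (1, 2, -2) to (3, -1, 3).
-2*cos(1) + 2*cos(2) + sin(4) - sin(3)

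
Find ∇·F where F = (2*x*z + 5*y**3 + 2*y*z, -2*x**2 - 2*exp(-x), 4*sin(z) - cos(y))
2*z + 4*cos(z)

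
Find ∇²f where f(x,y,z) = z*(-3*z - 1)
-6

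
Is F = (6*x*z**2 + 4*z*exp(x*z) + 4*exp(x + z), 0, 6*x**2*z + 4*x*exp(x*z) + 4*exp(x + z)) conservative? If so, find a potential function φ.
Yes, F is conservative. φ = 3*x**2*z**2 + 4*exp(x*z) + 4*exp(x + z)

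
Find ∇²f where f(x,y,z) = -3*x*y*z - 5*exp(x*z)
5*(-x**2 - z**2)*exp(x*z)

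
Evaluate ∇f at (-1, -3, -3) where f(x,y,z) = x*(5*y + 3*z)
(-24, -5, -3)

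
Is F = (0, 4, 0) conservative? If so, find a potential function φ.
Yes, F is conservative. φ = 4*y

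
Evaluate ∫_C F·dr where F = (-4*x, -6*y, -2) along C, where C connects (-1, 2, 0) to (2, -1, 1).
1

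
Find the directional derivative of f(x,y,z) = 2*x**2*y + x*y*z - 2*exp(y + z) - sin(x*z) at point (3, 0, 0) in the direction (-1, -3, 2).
-29*sqrt(14)/7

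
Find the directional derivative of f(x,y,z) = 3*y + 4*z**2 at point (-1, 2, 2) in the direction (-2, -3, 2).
23*sqrt(17)/17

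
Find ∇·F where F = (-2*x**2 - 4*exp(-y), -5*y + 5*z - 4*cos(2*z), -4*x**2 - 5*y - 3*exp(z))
-4*x - 3*exp(z) - 5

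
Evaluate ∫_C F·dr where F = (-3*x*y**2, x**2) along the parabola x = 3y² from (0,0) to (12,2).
-2592/5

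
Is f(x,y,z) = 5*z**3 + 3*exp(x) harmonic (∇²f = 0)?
No, ∇²f = 30*z + 3*exp(x)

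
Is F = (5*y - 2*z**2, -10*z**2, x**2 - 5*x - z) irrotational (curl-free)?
No, ∇×F = (20*z, -2*x - 4*z + 5, -5)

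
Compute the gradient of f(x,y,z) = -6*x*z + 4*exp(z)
(-6*z, 0, -6*x + 4*exp(z))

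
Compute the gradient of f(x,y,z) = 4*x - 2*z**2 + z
(4, 0, 1 - 4*z)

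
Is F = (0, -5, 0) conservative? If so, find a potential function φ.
Yes, F is conservative. φ = -5*y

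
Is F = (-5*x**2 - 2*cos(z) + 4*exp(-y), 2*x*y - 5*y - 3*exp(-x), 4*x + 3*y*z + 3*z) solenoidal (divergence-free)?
No, ∇·F = -8*x + 3*y - 2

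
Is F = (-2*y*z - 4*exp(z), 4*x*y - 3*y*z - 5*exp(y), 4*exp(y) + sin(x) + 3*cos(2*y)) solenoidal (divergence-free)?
No, ∇·F = 4*x - 3*z - 5*exp(y)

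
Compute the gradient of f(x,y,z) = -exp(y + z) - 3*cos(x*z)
(3*z*sin(x*z), -exp(y + z), 3*x*sin(x*z) - exp(y + z))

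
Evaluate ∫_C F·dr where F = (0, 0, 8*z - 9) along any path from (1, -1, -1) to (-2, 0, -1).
0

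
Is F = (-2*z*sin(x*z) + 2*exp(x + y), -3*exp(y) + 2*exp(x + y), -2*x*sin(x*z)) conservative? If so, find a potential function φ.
Yes, F is conservative. φ = -3*exp(y) + 2*exp(x + y) + 2*cos(x*z)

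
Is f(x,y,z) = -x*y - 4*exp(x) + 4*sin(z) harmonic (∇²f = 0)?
No, ∇²f = -4*exp(x) - 4*sin(z)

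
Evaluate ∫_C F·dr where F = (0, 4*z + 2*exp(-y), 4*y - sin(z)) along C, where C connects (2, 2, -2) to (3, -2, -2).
32 - 4*sinh(2)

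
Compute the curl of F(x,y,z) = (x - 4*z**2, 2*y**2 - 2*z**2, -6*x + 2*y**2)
(4*y + 4*z, 6 - 8*z, 0)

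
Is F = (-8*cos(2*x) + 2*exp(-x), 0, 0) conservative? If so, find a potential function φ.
Yes, F is conservative. φ = -4*sin(2*x) - 2*exp(-x)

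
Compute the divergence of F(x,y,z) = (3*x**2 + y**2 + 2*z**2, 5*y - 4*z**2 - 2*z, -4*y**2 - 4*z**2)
6*x - 8*z + 5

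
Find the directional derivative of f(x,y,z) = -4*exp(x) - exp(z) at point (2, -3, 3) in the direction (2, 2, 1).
(-8 - E)*exp(2)/3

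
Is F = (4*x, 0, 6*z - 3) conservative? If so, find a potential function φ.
Yes, F is conservative. φ = 2*x**2 + 3*z**2 - 3*z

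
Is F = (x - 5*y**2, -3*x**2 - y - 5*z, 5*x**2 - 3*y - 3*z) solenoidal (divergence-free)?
No, ∇·F = -3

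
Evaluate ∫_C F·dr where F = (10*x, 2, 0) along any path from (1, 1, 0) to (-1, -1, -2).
-4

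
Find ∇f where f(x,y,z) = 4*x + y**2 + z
(4, 2*y, 1)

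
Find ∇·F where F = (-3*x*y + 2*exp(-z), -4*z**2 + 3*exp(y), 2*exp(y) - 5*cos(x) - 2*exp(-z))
-3*y + 3*exp(y) + 2*exp(-z)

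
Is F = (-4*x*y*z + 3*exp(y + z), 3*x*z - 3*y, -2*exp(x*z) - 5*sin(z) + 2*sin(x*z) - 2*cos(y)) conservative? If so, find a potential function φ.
No, ∇×F = (-3*x + 2*sin(y), -4*x*y + 2*z*exp(x*z) - 2*z*cos(x*z) + 3*exp(y + z), 4*x*z + 3*z - 3*exp(y + z)) ≠ 0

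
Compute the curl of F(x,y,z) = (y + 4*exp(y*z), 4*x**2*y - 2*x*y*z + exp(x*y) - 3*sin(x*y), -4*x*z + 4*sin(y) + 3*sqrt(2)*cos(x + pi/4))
(2*x*y + 4*cos(y), 4*y*exp(y*z) + 4*z + 3*sqrt(2)*sin(x + pi/4), 8*x*y - 2*y*z + y*exp(x*y) - 3*y*cos(x*y) - 4*z*exp(y*z) - 1)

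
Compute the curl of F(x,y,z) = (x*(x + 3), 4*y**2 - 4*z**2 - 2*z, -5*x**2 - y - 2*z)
(8*z + 1, 10*x, 0)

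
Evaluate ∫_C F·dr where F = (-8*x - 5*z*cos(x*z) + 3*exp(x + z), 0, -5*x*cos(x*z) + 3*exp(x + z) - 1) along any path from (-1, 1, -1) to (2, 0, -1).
-12 - 3*exp(-2) + 5*sin(1) + 5*sin(2) + 3*E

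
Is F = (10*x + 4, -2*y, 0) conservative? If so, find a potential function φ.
Yes, F is conservative. φ = 5*x**2 + 4*x - y**2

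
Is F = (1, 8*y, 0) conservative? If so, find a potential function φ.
Yes, F is conservative. φ = x + 4*y**2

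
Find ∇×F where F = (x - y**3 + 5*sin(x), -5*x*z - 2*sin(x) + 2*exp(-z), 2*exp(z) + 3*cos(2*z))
(5*x + 2*exp(-z), 0, 3*y**2 - 5*z - 2*cos(x))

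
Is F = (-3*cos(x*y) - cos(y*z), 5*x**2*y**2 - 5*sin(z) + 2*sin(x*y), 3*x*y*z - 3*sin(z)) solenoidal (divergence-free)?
No, ∇·F = 10*x**2*y + 3*x*y + 2*x*cos(x*y) + 3*y*sin(x*y) - 3*cos(z)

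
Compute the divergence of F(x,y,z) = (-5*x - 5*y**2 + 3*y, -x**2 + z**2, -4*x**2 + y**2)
-5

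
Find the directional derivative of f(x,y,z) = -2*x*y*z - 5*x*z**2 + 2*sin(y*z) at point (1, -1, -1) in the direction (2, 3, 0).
-2*sqrt(13)*(3*cos(1) + 4)/13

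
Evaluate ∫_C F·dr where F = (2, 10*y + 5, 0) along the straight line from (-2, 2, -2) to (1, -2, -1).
-14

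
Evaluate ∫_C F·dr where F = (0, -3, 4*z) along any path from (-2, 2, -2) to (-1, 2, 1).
-6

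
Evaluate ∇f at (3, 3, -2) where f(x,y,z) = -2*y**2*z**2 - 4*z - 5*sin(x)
(-5*cos(3), -48, 68)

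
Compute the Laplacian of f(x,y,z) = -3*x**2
-6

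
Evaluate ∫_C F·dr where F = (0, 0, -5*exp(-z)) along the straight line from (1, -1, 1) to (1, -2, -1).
10*sinh(1)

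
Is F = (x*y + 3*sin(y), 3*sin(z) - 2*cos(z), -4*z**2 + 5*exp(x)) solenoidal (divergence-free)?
No, ∇·F = y - 8*z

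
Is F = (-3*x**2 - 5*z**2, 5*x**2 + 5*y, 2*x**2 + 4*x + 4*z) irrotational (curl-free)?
No, ∇×F = (0, -4*x - 10*z - 4, 10*x)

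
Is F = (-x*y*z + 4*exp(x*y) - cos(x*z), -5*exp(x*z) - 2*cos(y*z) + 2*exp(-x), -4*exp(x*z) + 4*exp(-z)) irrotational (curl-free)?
No, ∇×F = (5*x*exp(x*z) - 2*y*sin(y*z), -x*y + x*sin(x*z) + 4*z*exp(x*z), x*z - 4*x*exp(x*y) - 5*z*exp(x*z) - 2*exp(-x))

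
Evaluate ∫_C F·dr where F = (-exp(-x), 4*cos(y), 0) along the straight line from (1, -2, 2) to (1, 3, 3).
4*sin(3) + 4*sin(2)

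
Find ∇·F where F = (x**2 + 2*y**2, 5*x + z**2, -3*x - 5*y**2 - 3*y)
2*x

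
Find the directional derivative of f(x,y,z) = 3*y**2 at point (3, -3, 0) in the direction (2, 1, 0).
-18*sqrt(5)/5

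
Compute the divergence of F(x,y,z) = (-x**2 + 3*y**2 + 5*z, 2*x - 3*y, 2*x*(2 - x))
-2*x - 3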